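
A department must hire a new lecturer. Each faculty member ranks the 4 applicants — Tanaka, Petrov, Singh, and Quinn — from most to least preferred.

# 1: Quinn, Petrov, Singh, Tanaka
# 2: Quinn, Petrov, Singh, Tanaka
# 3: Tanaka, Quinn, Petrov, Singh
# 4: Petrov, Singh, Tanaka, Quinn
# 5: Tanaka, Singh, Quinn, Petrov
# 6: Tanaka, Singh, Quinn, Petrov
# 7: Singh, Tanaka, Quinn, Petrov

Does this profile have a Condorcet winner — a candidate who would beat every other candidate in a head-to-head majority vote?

Head-to-head results (7 voters total):
Tanaka vs Petrov: Tanaka wins 4–3.
Tanaka vs Singh: Singh wins 4–3.
Tanaka vs Quinn: Tanaka wins 5–2.
Petrov vs Singh: Petrov wins 4–3.
Petrov vs Quinn: Quinn wins 6–1.
Singh vs Quinn: Singh wins 4–3.
No candidate beats all others: Tanaka beats Petrov beats Singh beats Tanaka, a majority cycle.

No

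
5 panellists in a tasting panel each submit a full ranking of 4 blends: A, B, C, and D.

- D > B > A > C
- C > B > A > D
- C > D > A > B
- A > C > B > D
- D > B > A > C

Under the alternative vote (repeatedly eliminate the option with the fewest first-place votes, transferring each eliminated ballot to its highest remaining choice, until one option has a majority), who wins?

Round 1: C 2, D 2, A 1, B 0. B has the fewest and is eliminated.
Round 2: C 2, D 2, A 1. A has the fewest and is eliminated.
Round 3: C 3, D 2. C has a majority.

C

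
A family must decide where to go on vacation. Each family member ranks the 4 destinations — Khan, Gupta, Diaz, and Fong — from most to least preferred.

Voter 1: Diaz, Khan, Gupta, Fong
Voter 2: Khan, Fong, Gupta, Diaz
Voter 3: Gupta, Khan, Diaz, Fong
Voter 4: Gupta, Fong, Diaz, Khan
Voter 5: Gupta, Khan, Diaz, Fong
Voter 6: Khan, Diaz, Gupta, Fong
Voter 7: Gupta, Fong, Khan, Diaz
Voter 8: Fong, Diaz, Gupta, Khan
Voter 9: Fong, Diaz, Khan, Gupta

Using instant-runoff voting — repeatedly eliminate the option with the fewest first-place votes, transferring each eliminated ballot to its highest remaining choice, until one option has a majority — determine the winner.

Gupta

Round 1: Gupta 4, Khan 2, Fong 2, Diaz 1. Diaz has the fewest and is eliminated.
Round 2: Gupta 4, Khan 3, Fong 2. Fong has the fewest and is eliminated.
Round 3: Gupta 5, Khan 4. Gupta has a majority.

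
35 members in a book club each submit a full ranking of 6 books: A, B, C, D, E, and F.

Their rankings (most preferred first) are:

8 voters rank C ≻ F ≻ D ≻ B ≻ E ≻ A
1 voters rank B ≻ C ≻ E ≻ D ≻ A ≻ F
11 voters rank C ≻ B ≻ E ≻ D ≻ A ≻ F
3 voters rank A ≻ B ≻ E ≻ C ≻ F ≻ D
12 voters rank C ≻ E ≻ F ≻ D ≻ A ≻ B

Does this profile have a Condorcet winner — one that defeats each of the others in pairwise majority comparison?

Yes

Head-to-head results (35 voters total):
A vs B: B wins 20–15.
A vs C: C wins 32–3.
A vs D: D wins 32–3.
A vs E: E wins 32–3.
A vs F: F wins 20–15.
B vs C: C wins 31–4.
B vs D: D wins 20–15.
B vs E: B wins 23–12.
B vs F: F wins 20–15.
C vs D: C wins 35–0.
C vs E: C wins 32–3.
C vs F: C wins 35–0.
D vs E: E wins 27–8.
D vs F: F wins 23–12.
E vs F: E wins 27–8.
C beats each rival — A (32–3), B (31–4), D (35–0), E (32–3), F (35–0) — so C is the Condorcet winner.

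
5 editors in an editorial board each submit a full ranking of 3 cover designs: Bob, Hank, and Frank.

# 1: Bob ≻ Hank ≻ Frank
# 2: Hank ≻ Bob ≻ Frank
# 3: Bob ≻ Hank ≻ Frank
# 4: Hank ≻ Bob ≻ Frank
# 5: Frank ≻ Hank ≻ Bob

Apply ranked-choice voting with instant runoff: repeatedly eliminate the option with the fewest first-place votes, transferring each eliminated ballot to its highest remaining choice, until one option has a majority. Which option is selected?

Hank

Round 1: Bob 2, Hank 2, Frank 1. Frank has the fewest and is eliminated.
Round 2: Hank 3, Bob 2. Hank has a majority.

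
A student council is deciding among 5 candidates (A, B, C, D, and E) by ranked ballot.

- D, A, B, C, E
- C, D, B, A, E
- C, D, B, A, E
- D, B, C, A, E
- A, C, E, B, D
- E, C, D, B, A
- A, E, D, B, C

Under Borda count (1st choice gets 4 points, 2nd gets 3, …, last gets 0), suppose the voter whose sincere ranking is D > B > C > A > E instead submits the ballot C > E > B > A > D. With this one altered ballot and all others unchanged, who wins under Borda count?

Borda totals with the altered ballot: A 14, B 11, C 19, D 14, E 12.
The switch changes the winner from D to C.

C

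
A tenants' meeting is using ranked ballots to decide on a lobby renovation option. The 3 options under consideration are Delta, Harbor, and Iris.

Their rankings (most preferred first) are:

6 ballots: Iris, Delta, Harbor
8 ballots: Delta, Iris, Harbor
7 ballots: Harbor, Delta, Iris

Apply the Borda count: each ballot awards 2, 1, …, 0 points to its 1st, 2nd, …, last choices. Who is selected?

Borda scores:
  Delta: 6·1 + 8·2 + 7·1 = 29
  Harbor: 6·0 + 8·0 + 7·2 = 14
  Iris: 6·2 + 8·1 + 7·0 = 20
Delta has the highest total.

Delta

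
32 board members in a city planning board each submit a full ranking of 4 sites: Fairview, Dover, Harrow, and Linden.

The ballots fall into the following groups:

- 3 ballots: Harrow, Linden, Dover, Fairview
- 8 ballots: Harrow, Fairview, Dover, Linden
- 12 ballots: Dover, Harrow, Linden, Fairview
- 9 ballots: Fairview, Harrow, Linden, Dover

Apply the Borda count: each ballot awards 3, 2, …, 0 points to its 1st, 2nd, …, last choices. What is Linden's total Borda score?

Borda scores:
  Fairview: 3·0 + 8·2 + 12·0 + 9·3 = 43
  Dover: 3·1 + 8·1 + 12·3 + 9·0 = 47
  Harrow: 3·3 + 8·3 + 12·2 + 9·2 = 75
  Linden: 3·2 + 8·0 + 12·1 + 9·1 = 27

27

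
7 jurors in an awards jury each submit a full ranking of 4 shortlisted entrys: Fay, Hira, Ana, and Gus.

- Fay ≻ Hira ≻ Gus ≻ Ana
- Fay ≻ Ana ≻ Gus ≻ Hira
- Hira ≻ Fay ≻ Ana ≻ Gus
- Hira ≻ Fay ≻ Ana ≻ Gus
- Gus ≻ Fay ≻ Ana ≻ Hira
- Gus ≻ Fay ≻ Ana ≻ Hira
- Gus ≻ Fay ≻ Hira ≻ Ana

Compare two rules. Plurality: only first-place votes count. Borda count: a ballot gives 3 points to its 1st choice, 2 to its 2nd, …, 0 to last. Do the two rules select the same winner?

Plurality first-place counts: Fay 2, Hira 2, Ana 0, Gus 3 → Gus.
Borda totals: Fay 16, Hira 9, Ana 6, Gus 11 → Fay.
The two rules disagree: plurality picks Gus, Borda picks Fay.

No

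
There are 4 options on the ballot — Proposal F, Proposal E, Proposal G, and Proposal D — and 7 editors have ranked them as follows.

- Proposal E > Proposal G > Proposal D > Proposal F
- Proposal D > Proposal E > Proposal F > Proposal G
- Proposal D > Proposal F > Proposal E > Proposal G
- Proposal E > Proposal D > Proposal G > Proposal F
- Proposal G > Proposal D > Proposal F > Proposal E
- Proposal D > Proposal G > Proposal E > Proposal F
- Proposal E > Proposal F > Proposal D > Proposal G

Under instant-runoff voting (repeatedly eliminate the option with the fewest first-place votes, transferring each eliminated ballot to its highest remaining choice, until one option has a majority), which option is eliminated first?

Proposal F

Round 1: Proposal E 3, Proposal D 3, Proposal G 1, Proposal F 0. Proposal F has the fewest and is eliminated.
Round 2: Proposal E 3, Proposal D 3, Proposal G 1. Proposal G has the fewest and is eliminated.
Round 3: Proposal D 4, Proposal E 3. Proposal D has a majority.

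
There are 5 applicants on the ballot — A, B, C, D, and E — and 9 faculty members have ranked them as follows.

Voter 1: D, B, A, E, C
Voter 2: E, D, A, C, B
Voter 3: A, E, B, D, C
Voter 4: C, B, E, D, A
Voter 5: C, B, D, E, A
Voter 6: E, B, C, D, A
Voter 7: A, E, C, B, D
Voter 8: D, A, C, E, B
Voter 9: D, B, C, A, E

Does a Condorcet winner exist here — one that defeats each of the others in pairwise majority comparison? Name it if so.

There is no Condorcet winner

Head-to-head results (9 voters total):
A vs B: B wins 5–4.
A vs C: A wins 5–4.
A vs D: D wins 7–2.
A vs E: A wins 5–4.
B vs C: C wins 5–4.
B vs D: B wins 5–4.
B vs E: E wins 5–4.
C vs D: D wins 5–4.
C vs E: E wins 5–4.
D vs E: E wins 5–4.
No candidate beats all others: A beats C beats B beats A, a majority cycle.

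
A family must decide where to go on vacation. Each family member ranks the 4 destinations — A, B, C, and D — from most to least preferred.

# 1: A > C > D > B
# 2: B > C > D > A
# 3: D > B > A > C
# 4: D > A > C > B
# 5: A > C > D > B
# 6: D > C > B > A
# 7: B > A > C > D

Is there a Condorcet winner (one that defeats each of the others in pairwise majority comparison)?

Head-to-head results (7 voters total):
A vs B: B wins 4–3.
A vs C: A wins 5–2.
A vs D: D wins 4–3.
B vs C: C wins 4–3.
B vs D: D wins 5–2.
C vs D: C wins 4–3.
No candidate beats all others: A beats C beats B beats A, a majority cycle.

No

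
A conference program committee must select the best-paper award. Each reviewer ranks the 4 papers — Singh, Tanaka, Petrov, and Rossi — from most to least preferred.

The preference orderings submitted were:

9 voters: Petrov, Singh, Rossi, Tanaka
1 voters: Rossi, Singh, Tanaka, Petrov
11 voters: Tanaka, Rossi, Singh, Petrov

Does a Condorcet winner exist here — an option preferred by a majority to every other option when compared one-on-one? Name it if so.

Head-to-head results (21 voters total):
Singh vs Tanaka: Tanaka wins 11–10.
Singh vs Petrov: Singh wins 12–9.
Singh vs Rossi: Rossi wins 12–9.
Tanaka vs Petrov: Tanaka wins 12–9.
Tanaka vs Rossi: Tanaka wins 11–10.
Petrov vs Rossi: Rossi wins 12–9.
Tanaka beats each rival — Singh (11–10), Petrov (12–9), Rossi (11–10) — so Tanaka is the Condorcet winner.

Tanaka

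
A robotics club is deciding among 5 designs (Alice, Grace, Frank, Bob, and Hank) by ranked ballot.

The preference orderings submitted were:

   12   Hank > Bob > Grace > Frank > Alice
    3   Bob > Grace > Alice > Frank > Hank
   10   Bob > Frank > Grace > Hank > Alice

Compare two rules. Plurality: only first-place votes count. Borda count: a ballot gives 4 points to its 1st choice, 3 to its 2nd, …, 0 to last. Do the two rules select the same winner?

Yes

Plurality first-place counts: Alice 0, Grace 0, Frank 0, Bob 13, Hank 12 → Bob.
Borda totals: Alice 6, Grace 53, Frank 45, Bob 88, Hank 58 → Bob.
The two rules agree on Bob.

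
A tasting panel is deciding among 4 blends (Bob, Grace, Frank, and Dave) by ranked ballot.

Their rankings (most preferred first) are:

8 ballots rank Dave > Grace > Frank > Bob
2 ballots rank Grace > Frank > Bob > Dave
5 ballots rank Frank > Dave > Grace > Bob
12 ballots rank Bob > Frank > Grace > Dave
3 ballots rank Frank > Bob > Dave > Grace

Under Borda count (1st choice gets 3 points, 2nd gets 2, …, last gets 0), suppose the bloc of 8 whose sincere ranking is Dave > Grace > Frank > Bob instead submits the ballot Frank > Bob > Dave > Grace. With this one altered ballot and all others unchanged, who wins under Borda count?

Frank

Borda totals with the altered ballot: Bob 60, Grace 23, Frank 76, Dave 21.
The winner is unchanged: still Frank.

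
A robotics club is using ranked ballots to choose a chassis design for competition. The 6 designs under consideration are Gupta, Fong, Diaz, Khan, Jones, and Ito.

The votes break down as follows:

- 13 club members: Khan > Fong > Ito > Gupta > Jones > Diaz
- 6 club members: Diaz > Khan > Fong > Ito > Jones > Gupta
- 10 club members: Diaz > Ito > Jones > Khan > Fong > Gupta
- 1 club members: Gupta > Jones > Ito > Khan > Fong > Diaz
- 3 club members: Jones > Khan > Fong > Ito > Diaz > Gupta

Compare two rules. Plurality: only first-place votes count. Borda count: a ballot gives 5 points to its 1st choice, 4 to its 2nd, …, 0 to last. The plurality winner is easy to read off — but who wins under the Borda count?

Plurality first-place counts: Gupta 1, Fong 0, Diaz 16, Khan 13, Jones 3, Ito 0 → Diaz.
Borda totals: Gupta 31, Fong 90, Diaz 83, Khan 123, Jones 68, Ito 100 → Khan.

Khan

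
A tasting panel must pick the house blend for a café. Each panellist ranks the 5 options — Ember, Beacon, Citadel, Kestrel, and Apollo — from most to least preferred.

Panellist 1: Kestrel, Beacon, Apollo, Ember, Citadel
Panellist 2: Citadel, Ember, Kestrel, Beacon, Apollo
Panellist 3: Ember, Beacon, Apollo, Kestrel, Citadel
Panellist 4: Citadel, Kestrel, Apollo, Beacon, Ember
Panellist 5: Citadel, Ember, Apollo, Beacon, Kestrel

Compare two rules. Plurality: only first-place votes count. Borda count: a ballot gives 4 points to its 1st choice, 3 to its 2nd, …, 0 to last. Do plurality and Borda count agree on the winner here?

Plurality first-place counts: Ember 1, Beacon 0, Citadel 3, Kestrel 1, Apollo 0 → Citadel.
Borda totals: Ember 11, Beacon 9, Citadel 12, Kestrel 10, Apollo 8 → Citadel.
The two rules agree on Citadel.

Yes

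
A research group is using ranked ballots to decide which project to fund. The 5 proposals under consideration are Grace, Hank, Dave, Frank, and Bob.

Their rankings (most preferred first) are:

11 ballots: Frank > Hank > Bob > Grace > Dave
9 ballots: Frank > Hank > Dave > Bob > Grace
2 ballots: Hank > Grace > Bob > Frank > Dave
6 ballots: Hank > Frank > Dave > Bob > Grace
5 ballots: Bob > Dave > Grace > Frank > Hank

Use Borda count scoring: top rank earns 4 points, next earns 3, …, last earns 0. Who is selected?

Frank

Borda scores:
  Grace: 11·1 + 9·0 + 2·3 + 6·0 + 5·2 = 27
  Hank: 11·3 + 9·3 + 2·4 + 6·4 + 5·0 = 92
  Dave: 11·0 + 9·2 + 2·0 + 6·2 + 5·3 = 45
  Frank: 11·4 + 9·4 + 2·1 + 6·3 + 5·1 = 105
  Bob: 11·2 + 9·1 + 2·2 + 6·1 + 5·4 = 61
Frank has the highest total.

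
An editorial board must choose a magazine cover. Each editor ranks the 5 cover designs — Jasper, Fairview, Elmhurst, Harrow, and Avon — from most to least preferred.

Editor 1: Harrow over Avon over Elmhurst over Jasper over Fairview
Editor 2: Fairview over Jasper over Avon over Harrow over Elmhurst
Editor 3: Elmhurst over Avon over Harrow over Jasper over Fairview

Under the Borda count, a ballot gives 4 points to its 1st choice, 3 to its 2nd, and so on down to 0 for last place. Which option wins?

Borda scores:
  Jasper: 1 + 3 + 1 = 5
  Fairview: 0 + 4 + 0 = 4
  Elmhurst: 2 + 0 + 4 = 6
  Harrow: 4 + 1 + 2 = 7
  Avon: 3 + 2 + 3 = 8
Avon has the highest total.

Avon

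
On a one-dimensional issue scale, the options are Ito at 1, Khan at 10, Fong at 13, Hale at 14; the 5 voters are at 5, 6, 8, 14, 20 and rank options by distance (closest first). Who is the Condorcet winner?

With single-peaked preferences on a line, the Condorcet winner is the candidate closest to the median voter.
The median voter (position 8) is closest to Khan at 10.
Check: Khan vs Fong — voters closer to Khan: 3 of 5.

Khan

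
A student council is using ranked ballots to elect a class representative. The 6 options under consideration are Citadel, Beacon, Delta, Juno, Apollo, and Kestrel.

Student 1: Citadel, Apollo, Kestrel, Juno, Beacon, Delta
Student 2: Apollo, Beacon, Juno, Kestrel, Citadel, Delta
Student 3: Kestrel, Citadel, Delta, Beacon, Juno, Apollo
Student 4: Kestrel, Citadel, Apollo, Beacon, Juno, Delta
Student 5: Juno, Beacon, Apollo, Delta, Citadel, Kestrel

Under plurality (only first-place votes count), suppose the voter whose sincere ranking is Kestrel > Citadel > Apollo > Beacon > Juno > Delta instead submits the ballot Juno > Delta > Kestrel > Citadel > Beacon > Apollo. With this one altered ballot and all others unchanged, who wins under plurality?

Juno

First-place totals with the altered ballot: Citadel 1, Beacon 0, Delta 0, Juno 2, Apollo 1, Kestrel 1.
The switch changes the winner from Kestrel to Juno.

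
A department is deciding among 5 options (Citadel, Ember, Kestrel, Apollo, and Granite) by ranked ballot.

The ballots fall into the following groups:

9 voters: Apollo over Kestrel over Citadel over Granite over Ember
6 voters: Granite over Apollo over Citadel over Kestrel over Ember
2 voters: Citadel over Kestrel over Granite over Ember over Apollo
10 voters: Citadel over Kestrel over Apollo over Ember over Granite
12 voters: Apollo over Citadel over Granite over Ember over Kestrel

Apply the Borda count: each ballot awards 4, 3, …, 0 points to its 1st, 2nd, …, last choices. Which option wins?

Apollo

Borda scores:
  Citadel: 9·2 + 6·2 + 2·4 + 10·4 + 12·3 = 114
  Ember: 9·0 + 6·0 + 2·1 + 10·1 + 12·1 = 24
  Kestrel: 9·3 + 6·1 + 2·3 + 10·3 + 12·0 = 69
  Apollo: 9·4 + 6·3 + 2·0 + 10·2 + 12·4 = 122
  Granite: 9·1 + 6·4 + 2·2 + 10·0 + 12·2 = 61
Apollo has the highest total.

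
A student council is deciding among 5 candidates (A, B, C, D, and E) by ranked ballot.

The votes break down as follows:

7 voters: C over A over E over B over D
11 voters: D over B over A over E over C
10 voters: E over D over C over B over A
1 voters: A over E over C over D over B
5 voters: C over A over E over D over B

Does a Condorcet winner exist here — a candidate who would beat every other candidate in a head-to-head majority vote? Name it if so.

None — there is no Condorcet winner

Head-to-head results (34 voters total):
A vs B: B wins 21–13.
A vs C: C wins 22–12.
A vs D: D wins 21–13.
A vs E: A wins 24–10.
B vs C: C wins 23–11.
B vs D: D wins 27–7.
B vs E: E wins 23–11.
C vs D: D wins 21–13.
C vs E: E wins 22–12.
D vs E: E wins 23–11.
No candidate beats all others: A beats E beats B beats A, a majority cycle.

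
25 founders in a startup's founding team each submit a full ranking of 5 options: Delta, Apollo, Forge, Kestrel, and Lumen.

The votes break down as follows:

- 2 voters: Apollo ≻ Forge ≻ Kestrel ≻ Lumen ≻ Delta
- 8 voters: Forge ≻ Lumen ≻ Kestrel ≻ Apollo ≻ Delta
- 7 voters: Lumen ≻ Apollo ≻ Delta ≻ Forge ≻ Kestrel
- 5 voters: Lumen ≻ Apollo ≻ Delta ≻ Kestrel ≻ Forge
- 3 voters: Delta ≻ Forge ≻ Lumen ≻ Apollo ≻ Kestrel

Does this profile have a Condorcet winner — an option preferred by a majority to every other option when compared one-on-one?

Head-to-head results (25 voters total):
Delta vs Apollo: Apollo wins 22–3.
Delta vs Forge: Delta wins 15–10.
Delta vs Kestrel: Delta wins 15–10.
Delta vs Lumen: Lumen wins 22–3.
Apollo vs Forge: Apollo wins 14–11.
Apollo vs Kestrel: Apollo wins 17–8.
Apollo vs Lumen: Lumen wins 23–2.
Forge vs Kestrel: Forge wins 20–5.
Forge vs Lumen: Forge wins 13–12.
Kestrel vs Lumen: Lumen wins 23–2.
No candidate beats all others: Delta beats Forge beats Lumen beats Delta, a majority cycle.

No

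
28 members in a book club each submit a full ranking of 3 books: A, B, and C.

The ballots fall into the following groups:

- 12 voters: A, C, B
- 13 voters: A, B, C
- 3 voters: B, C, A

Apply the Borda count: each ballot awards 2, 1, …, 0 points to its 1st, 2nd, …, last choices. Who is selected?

Borda scores:
  A: 12·2 + 13·2 + 3·0 = 50
  B: 12·0 + 13·1 + 3·2 = 19
  C: 12·1 + 13·0 + 3·1 = 15
A has the highest total.

A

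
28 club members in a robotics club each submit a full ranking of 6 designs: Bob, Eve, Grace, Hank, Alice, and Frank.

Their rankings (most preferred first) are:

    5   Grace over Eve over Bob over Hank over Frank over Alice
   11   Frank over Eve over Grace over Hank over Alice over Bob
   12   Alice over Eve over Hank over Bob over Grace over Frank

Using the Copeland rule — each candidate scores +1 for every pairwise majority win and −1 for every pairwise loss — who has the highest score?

Pairwise results:
  Bob vs Eve: Eve wins 28–0.
  Bob vs Grace: Grace wins 16–12.
  Bob vs Hank: Hank wins 23–5.
  Bob vs Alice: Alice wins 23–5.
  Bob vs Frank: Bob wins 17–11.
  Eve vs Grace: Eve wins 23–5.
  Eve vs Hank: Eve wins 28–0.
  Eve vs Alice: Eve wins 16–12.
  Eve vs Frank: Eve wins 17–11.
  Grace vs Hank: Grace wins 16–12.
  Grace vs Alice: Grace wins 16–12.
  Grace vs Frank: Grace wins 17–11.
  Hank vs Alice: Hank wins 16–12.
  Hank vs Frank: Hank wins 17–11.
  Alice vs Frank: Frank wins 16–12.
Copeland scores (wins − losses):
  Bob: 1 − 4 = -3
  Eve: 5 − 0 = 5
  Grace: 4 − 1 = 3
  Hank: 3 − 2 = 1
  Alice: 1 − 4 = -3
  Frank: 1 − 4 = -3
Eve has the best Copeland score.

Eve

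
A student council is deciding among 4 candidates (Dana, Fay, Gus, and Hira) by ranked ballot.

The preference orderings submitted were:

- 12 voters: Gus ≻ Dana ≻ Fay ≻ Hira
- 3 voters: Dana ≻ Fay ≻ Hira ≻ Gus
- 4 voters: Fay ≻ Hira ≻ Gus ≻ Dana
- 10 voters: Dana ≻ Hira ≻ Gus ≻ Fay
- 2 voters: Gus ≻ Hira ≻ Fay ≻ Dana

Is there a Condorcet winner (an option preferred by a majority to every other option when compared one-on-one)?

Head-to-head results (31 voters total):
Dana vs Fay: Dana wins 25–6.
Dana vs Gus: Gus wins 18–13.
Dana vs Hira: Dana wins 25–6.
Fay vs Gus: Gus wins 24–7.
Fay vs Hira: Fay wins 19–12.
Gus vs Hira: Hira wins 17–14.
No candidate beats all others: Dana beats Hira beats Gus beats Dana, a majority cycle.

No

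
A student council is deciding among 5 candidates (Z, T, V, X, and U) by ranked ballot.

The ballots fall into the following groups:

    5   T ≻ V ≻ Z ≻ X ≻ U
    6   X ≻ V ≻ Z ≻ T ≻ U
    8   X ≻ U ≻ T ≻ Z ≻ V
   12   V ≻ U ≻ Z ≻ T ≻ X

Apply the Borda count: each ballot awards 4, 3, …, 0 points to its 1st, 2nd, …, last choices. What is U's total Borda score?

60

Borda scores:
  Z: 5·2 + 6·2 + 8·1 + 12·2 = 54
  T: 5·4 + 6·1 + 8·2 + 12·1 = 54
  V: 5·3 + 6·3 + 8·0 + 12·4 = 81
  X: 5·1 + 6·4 + 8·4 + 12·0 = 61
  U: 5·0 + 6·0 + 8·3 + 12·3 = 60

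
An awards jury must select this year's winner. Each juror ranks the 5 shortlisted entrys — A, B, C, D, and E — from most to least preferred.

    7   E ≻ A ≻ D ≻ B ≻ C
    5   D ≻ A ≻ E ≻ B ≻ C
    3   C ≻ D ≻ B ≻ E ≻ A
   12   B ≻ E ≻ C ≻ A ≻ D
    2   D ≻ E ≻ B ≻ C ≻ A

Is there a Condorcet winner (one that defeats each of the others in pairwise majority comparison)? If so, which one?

Head-to-head results (29 voters total):
A vs B: B wins 17–12.
A vs C: C wins 17–12.
A vs D: A wins 19–10.
A vs E: E wins 24–5.
B vs C: B wins 26–3.
B vs D: D wins 17–12.
B vs E: B wins 15–14.
C vs D: C wins 15–14.
C vs E: E wins 26–3.
D vs E: E wins 19–10.
No candidate beats all others: A beats D beats B beats A, a majority cycle.

There is no Condorcet winner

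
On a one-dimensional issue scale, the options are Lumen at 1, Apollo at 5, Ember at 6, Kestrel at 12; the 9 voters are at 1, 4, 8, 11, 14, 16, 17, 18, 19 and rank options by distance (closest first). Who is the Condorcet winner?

Kestrel

With single-peaked preferences on a line, the Condorcet winner is the candidate closest to the median voter.
The median voter (position 14) is closest to Kestrel at 12.
Check: Kestrel vs Ember — voters closer to Kestrel: 6 of 9.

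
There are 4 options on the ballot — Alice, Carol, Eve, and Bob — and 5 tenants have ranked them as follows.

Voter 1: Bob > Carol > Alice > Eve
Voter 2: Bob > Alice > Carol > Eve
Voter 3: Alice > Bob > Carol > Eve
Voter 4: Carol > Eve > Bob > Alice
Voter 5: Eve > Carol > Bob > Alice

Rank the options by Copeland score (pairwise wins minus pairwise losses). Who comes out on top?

Pairwise results:
  Alice vs Carol: Carol wins 3–2.
  Alice vs Eve: Alice wins 3–2.
  Alice vs Bob: Bob wins 4–1.
  Carol vs Eve: Carol wins 4–1.
  Carol vs Bob: Bob wins 3–2.
  Eve vs Bob: Bob wins 3–2.
Copeland scores (wins − losses):
  Alice: 1 − 2 = -1
  Carol: 2 − 1 = 1
  Eve: 0 − 3 = -3
  Bob: 3 − 0 = 3
Bob has the best Copeland score.

Bob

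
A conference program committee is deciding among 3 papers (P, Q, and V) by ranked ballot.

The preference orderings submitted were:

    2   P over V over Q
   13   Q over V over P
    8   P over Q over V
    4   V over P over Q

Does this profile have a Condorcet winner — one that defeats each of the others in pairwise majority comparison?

Head-to-head results (27 voters total):
P vs Q: P wins 14–13.
P vs V: V wins 17–10.
Q vs V: Q wins 21–6.
No candidate beats all others: P beats Q beats V beats P, a majority cycle.

No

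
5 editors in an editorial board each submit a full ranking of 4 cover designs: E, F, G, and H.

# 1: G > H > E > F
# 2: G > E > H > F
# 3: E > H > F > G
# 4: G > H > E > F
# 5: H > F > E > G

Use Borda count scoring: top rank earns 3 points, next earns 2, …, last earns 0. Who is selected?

Borda scores:
  E: 1 + 2 + 3 + 1 + 1 = 8
  F: 0 + 0 + 1 + 0 + 2 = 3
  G: 3 + 3 + 0 + 3 + 0 = 9
  H: 2 + 1 + 2 + 2 + 3 = 10
H has the highest total.

H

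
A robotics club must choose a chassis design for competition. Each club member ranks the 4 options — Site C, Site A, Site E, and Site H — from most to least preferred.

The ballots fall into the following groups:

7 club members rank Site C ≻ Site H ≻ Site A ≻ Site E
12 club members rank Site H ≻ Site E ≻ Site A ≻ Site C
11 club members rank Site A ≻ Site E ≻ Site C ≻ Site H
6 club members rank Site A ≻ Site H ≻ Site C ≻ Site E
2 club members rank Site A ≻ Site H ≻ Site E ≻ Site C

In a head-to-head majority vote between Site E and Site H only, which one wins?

Ballots ranking Site E above Site H: 11.
Ballots ranking Site H above Site E: 7+12+6+2 = 27.
Site H wins the head-to-head, 27–11.

Site H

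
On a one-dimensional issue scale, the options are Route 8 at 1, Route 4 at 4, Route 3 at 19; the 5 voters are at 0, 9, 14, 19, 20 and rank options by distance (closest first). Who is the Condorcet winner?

Route 3

With single-peaked preferences on a line, the Condorcet winner is the candidate closest to the median voter.
The median voter (position 14) is closest to Route 3 at 19.
Check: Route 3 vs Route 8 — voters closer to Route 3: 3 of 5.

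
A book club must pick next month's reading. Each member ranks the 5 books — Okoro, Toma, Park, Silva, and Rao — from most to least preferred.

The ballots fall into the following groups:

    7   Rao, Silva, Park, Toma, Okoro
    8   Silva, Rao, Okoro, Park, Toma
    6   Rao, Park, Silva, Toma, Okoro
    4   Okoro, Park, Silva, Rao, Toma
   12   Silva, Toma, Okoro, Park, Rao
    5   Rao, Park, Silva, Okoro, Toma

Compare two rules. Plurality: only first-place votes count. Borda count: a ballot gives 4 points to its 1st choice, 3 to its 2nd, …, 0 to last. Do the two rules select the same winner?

Plurality first-place counts: Okoro 4, Toma 0, Park 0, Silva 20, Rao 18 → Silva.
Borda totals: Okoro 61, Toma 49, Park 79, Silva 131, Rao 100 → Silva.
The two rules agree on Silva.

Yes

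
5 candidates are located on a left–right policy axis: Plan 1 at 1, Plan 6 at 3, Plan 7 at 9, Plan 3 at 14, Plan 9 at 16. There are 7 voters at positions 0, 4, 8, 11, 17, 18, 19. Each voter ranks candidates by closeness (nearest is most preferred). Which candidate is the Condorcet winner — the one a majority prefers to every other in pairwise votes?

With single-peaked preferences on a line, the Condorcet winner is the candidate closest to the median voter.
The median voter (position 11) is closest to Plan 7 at 9.
Check: Plan 7 vs Plan 9 — voters closer to Plan 7: 4 of 7.

Plan 7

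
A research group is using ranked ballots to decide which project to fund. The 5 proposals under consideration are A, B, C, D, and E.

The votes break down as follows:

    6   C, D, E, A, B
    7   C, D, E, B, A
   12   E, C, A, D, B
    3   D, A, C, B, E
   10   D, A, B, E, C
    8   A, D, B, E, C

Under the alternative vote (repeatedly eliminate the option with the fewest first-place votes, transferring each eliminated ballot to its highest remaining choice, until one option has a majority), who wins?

Round 1: C 13, D 13, E 12, A 8, B 0. B has the fewest and is eliminated.
Round 2: C 13, D 13, E 12, A 8. A has the fewest and is eliminated.
Round 3: D 21, C 13, E 12. E has the fewest and is eliminated.
Round 4: C 25, D 21. C has a majority.

C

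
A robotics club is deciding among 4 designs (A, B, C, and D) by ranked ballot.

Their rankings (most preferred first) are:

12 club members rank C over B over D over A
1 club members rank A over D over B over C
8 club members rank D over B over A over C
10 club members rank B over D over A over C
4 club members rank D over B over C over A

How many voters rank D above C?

Ballots ranking D above C: 1+8+10+4 = 23.
Ballots ranking C above D: 12.
So 23 of 35 voters prefer D to C.

23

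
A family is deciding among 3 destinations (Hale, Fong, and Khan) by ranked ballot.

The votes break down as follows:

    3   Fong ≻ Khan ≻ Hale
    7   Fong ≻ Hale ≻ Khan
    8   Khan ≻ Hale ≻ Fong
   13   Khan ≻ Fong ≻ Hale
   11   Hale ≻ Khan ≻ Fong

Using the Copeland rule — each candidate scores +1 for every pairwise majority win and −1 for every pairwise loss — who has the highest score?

Pairwise results:
  Hale vs Fong: Fong wins 23–19.
  Hale vs Khan: Khan wins 24–18.
  Fong vs Khan: Khan wins 32–10.
Copeland scores (wins − losses):
  Hale: 0 − 2 = -2
  Fong: 1 − 1 = 0
  Khan: 2 − 0 = 2
Khan has the best Copeland score.

Khan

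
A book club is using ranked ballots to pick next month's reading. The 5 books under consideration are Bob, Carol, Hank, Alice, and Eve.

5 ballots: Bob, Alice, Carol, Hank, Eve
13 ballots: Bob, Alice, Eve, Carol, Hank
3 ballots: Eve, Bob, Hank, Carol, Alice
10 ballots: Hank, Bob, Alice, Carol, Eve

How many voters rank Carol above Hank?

18

Ballots ranking Carol above Hank: 5+13 = 18.
Ballots ranking Hank above Carol: 3+10 = 13.
So 18 of 31 voters prefer Carol to Hank.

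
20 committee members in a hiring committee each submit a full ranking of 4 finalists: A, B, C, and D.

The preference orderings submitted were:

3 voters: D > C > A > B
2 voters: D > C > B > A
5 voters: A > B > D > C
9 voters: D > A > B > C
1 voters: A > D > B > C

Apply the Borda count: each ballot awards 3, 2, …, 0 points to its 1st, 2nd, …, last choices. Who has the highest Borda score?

Borda scores:
  A: 3·1 + 2·0 + 5·3 + 9·2 + 3 = 39
  B: 3·0 + 2·1 + 5·2 + 9·1 + 1 = 22
  C: 3·2 + 2·2 + 5·0 + 9·0 + 0 = 10
  D: 3·3 + 2·3 + 5·1 + 9·3 + 2 = 49
D has the highest total.

D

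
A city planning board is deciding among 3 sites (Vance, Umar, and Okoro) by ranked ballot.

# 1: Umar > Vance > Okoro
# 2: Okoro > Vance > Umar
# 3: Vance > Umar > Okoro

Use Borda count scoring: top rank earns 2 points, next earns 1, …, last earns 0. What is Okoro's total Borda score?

2

Borda scores:
  Vance: 1 + 1 + 2 = 4
  Umar: 2 + 0 + 1 = 3
  Okoro: 0 + 2 + 0 = 2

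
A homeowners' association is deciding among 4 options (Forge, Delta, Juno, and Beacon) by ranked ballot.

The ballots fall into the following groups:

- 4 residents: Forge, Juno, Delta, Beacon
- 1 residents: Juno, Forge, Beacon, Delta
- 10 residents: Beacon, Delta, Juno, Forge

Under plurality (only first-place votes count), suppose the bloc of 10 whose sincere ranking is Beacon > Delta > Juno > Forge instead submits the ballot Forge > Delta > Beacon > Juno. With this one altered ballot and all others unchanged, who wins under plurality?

First-place totals with the altered ballot: Forge 14, Delta 0, Juno 1, Beacon 0.
The switch changes the winner from Beacon to Forge.

Forge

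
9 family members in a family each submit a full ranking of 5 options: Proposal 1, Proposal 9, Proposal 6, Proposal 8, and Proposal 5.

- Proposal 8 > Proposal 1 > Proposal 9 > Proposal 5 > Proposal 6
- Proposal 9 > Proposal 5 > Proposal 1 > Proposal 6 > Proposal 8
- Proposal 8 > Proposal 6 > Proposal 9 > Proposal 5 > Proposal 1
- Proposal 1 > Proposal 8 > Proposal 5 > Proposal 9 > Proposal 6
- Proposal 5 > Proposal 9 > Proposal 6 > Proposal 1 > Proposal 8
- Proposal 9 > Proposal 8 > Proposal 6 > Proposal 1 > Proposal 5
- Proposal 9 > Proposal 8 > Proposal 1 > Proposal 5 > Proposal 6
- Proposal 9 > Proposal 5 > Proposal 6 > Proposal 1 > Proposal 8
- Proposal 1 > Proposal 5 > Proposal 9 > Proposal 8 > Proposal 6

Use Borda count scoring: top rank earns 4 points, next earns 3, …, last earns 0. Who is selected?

Proposal 9

Borda scores:
  Proposal 1: 3 + 2 + 0 + 4 + 1 + 1 + 2 + 1 + 4 = 18
  Proposal 9: 2 + 4 + 2 + 1 + 3 + 4 + 4 + 4 + 2 = 26
  Proposal 6: 0 + 1 + 3 + 0 + 2 + 2 + 0 + 2 + 0 = 10
  Proposal 8: 4 + 0 + 4 + 3 + 0 + 3 + 3 + 0 + 1 = 18
  Proposal 5: 1 + 3 + 1 + 2 + 4 + 0 + 1 + 3 + 3 = 18
Proposal 9 has the highest total.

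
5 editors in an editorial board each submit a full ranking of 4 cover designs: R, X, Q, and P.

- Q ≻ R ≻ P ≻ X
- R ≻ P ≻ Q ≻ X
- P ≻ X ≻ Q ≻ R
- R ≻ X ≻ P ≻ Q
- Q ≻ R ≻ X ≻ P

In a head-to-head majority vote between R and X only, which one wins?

R

Ballots ranking R above X: 4.
Ballots ranking X above R: 1.
R wins the head-to-head, 4–1.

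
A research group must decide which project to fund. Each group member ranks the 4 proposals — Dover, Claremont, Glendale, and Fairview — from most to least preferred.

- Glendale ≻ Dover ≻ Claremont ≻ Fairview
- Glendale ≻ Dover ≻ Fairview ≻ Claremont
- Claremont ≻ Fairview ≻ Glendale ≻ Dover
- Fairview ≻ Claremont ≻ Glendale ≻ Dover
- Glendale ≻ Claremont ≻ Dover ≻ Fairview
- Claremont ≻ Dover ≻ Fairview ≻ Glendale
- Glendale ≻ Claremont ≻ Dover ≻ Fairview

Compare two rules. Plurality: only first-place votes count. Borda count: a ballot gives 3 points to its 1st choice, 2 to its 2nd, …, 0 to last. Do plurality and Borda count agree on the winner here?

Yes

Plurality first-place counts: Dover 0, Claremont 2, Glendale 4, Fairview 1 → Glendale.
Borda totals: Dover 8, Claremont 13, Glendale 14, Fairview 7 → Glendale.
The two rules agree on Glendale.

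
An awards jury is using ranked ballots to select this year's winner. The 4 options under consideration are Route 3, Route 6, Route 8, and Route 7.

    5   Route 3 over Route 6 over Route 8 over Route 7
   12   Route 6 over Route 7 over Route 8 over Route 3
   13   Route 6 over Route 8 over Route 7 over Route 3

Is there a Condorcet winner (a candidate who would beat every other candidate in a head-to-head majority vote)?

Head-to-head results (30 voters total):
Route 3 vs Route 6: Route 6 wins 25–5.
Route 3 vs Route 8: Route 8 wins 25–5.
Route 3 vs Route 7: Route 7 wins 25–5.
Route 6 vs Route 8: Route 6 wins 30–0.
Route 6 vs Route 7: Route 6 wins 30–0.
Route 8 vs Route 7: Route 8 wins 18–12.
Route 6 beats each rival — Route 3 (25–5), Route 8 (30–0), Route 7 (30–0) — so Route 6 is the Condorcet winner.

Yes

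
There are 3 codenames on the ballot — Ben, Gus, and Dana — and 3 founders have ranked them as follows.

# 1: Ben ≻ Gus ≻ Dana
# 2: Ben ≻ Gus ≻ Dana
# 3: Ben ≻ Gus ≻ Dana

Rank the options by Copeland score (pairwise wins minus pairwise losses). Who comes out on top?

Pairwise results:
  Ben vs Gus: Ben wins 3–0.
  Ben vs Dana: Ben wins 3–0.
  Gus vs Dana: Gus wins 3–0.
Copeland scores (wins − losses):
  Ben: 2 − 0 = 2
  Gus: 1 − 1 = 0
  Dana: 0 − 2 = -2
Ben has the best Copeland score.

Ben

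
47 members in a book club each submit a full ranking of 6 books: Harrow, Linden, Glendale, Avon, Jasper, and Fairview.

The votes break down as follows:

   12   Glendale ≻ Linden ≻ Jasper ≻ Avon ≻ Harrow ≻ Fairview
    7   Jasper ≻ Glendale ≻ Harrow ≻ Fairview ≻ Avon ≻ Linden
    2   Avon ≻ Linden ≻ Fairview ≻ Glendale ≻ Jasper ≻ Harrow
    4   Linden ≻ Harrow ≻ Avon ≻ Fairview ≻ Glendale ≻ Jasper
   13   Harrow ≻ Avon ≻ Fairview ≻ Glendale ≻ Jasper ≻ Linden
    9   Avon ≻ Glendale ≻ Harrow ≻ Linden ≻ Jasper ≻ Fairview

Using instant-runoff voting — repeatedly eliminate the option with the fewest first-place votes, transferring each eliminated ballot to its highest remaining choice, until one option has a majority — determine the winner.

Glendale

Round 1: Harrow 13, Glendale 12, Avon 11, Jasper 7, Linden 4, Fairview 0. Fairview has the fewest and is eliminated.
Round 2: Harrow 13, Glendale 12, Avon 11, Jasper 7, Linden 4. Linden has the fewest and is eliminated.
Round 3: Harrow 17, Glendale 12, Avon 11, Jasper 7. Jasper has the fewest and is eliminated.
Round 4: Glendale 19, Harrow 17, Avon 11. Avon has the fewest and is eliminated.
Round 5: Glendale 30, Harrow 17. Glendale has a majority.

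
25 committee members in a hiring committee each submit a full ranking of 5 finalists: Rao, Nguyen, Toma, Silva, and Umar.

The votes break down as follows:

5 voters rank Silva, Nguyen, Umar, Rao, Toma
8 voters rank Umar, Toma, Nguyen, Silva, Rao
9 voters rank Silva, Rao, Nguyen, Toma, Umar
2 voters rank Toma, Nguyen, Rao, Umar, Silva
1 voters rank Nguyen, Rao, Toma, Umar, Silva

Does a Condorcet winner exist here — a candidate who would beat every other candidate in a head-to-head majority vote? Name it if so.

Head-to-head results (25 voters total):
Rao vs Nguyen: Nguyen wins 16–9.
Rao vs Toma: Rao wins 15–10.
Rao vs Silva: Silva wins 22–3.
Rao vs Umar: Umar wins 13–12.
Nguyen vs Toma: Nguyen wins 15–10.
Nguyen vs Silva: Silva wins 14–11.
Nguyen vs Umar: Nguyen wins 17–8.
Toma vs Silva: Silva wins 14–11.
Toma vs Umar: Umar wins 13–12.
Silva vs Umar: Silva wins 14–11.
Silva beats each rival — Rao (22–3), Nguyen (14–11), Toma (14–11), Umar (14–11) — so Silva is the Condorcet winner.

Silva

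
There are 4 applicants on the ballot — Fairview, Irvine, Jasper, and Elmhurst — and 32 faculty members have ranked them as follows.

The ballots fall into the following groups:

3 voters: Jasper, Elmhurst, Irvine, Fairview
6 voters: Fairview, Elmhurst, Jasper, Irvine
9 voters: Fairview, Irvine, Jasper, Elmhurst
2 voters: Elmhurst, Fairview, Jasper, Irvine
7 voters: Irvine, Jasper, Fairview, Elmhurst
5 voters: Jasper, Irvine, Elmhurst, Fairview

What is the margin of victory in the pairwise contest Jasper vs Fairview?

2

Ballots ranking Jasper above Fairview: 3+7+5 = 15.
Ballots ranking Fairview above Jasper: 6+9+2 = 17.
Fairview wins 17–15, a margin of 2.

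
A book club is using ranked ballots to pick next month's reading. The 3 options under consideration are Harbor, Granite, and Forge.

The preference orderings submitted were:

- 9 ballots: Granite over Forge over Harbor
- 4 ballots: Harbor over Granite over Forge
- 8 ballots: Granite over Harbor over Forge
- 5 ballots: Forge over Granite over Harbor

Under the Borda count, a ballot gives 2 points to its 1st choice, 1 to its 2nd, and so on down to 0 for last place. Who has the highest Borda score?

Granite

Borda scores:
  Harbor: 9·0 + 4·2 + 8·1 + 5·0 = 16
  Granite: 9·2 + 4·1 + 8·2 + 5·1 = 43
  Forge: 9·1 + 4·0 + 8·0 + 5·2 = 19
Granite has the highest total.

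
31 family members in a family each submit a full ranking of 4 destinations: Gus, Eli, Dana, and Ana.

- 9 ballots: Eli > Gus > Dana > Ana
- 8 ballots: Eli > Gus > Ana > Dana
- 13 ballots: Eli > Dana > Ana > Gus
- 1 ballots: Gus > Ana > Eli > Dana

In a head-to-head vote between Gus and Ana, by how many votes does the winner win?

Ballots ranking Gus above Ana: 9+8+1 = 18.
Ballots ranking Ana above Gus: 13.
Gus wins 18–13, a margin of 5.

5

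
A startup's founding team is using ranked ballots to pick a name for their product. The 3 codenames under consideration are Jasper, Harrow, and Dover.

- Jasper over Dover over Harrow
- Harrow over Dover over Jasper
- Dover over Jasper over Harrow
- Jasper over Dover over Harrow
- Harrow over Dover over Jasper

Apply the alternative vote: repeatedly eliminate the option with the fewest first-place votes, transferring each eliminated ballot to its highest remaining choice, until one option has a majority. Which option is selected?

Round 1: Jasper 2, Harrow 2, Dover 1. Dover has the fewest and is eliminated.
Round 2: Jasper 3, Harrow 2. Jasper has a majority.

Jasper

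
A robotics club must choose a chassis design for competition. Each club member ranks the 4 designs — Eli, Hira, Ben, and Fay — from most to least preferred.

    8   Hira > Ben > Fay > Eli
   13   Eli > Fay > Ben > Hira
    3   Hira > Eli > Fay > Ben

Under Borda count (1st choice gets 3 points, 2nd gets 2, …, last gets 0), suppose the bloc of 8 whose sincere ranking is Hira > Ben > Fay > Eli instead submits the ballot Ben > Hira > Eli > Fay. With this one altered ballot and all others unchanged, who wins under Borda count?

Eli

Borda totals with the altered ballot: Eli 53, Hira 25, Ben 37, Fay 29.
The winner is unchanged: still Eli.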